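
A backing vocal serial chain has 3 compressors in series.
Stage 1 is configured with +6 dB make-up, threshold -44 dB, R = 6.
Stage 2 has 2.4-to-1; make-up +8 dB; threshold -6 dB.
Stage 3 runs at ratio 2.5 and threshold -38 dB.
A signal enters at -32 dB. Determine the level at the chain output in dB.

Stage 1: -32 dB is 12 dB over -44 dB; at 6:1 that becomes 2 dB over, giving -42 dB; +6 dB make-up → -36 dB.
Stage 2: below threshold (-36 ≤ -6); passes unchanged; make-up brings it to -28 dB.
Stage 3: overshoot 10 dB → 10/2.5 = 4 dB → -34 dB.

-34 dB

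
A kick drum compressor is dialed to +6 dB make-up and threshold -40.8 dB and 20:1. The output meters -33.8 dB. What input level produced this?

Before make-up, the level was -33.8 − 6 = -39.8 dB.
The compressed level sits -39.8 − (-40.8) = 1 dB over threshold.
Input overshoot = R × output overshoot = 20 dB → input = -40.8 + 20 = -20.8 dB.

-20.8 dB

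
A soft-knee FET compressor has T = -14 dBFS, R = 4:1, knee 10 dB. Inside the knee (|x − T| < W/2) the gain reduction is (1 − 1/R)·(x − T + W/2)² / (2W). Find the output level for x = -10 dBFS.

x − T + W/2 = -10 − (-14) + 5 = 9.
GR = (1 − 1/4) × 9² / 20 = 0.75 × 81 / 20 = 3.0375 dB.
Output = -10 − 3.0375 = -13.0375 dBFS.

-13.0375 dBFS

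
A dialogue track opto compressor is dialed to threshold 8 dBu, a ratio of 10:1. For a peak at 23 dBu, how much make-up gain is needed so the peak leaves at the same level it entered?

Overshoot 15 dB → 15/10 = 1.5 dB after compression, so the compressed level is 8 + 1.5 = 9.5 dBu.
Make-up = target − compressed = 23 − 9.5 = 13.5 dB.

13.5 dB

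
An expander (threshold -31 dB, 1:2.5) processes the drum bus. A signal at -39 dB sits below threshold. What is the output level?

Undershoot = (-31) − (-39) = 8 dB.
At 1:2.5, that expands to 20 dB under threshold.
Output = -31 − 20 = -51 dB.

-51 dB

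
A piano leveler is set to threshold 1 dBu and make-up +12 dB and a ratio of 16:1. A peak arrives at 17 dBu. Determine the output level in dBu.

14 dBu

The input is 16 dB above the 1 dBu threshold.
16:1 compression reduces that to 16/16 = 1 dB over.
That puts the output at 2 dBu; make-up adds 12 dB, giving 14 dBu.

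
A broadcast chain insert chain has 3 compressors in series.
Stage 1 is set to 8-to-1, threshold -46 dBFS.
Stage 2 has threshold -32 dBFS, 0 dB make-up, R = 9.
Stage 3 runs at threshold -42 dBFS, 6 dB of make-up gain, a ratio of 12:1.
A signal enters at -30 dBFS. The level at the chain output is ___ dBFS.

Stage 1: -30 dBFS is 16 dB over -46 dBFS; at 8:1 that becomes 2 dB over, giving -44 dBFS.
Stage 2: -44 dBFS is at or below the -32 dBFS threshold — no compression; output -44 dBFS.
Stage 3: -44 dBFS is at or below the -42 dBFS threshold — no compression; make-up brings it to -38 dBFS.

-38 dBFS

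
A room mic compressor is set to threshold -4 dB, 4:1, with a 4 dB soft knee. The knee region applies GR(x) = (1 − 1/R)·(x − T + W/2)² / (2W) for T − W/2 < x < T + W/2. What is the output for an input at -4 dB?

-4.375 dB

x − T + W/2 = -4 − (-4) + 2 = 2.
GR = (1 − 1/4) × 2² / 8 = 0.75 × 4 / 8 = 0.375 dB.
Output = -4 − 0.375 = -4.375 dB.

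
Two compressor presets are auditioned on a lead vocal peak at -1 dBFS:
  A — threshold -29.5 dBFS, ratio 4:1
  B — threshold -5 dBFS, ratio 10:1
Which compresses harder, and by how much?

A: GR = 28.5 − 28.5/4 = 21.375 dB.
B: GR = 4 − 4/10 = 3.6 dB.
A reduces 17.775 dB more.

A, by 17.775 dB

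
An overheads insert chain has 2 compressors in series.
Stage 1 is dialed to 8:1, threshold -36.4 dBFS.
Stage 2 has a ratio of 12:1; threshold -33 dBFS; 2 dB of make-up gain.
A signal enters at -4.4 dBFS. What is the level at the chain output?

-30.95 dBFS

Stage 1: overshoot 32 dB → 32/8 = 4 dB → -32.4 dBFS.
Stage 2: -32.4 dBFS is 0.6 dB over -33 dBFS; at 12:1 that becomes 0.05 dB over, giving -32.95 dBFS; +2 dB make-up → -30.95 dBFS.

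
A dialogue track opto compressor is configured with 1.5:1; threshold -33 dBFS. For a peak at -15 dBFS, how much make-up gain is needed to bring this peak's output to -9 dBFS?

12 dB

Without make-up, output = threshold + overshoot/1.5 = -33 + 12 = -21 dBFS.
Gap to target: 12 dB.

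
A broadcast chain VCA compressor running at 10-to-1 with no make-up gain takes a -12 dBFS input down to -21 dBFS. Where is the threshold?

-22 dBFS

Input is 10 dB above T (since output overshoot × R = input overshoot: (-21 − T)·10 = -12 − T gives T = -22 dBFS).
Check: -22 + (-12 − (-22))/10 = -22 + 1 = -21 dBFS. ✓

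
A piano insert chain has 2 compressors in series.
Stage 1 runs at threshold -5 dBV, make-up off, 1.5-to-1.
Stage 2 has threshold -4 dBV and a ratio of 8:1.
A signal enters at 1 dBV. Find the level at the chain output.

Stage 1: overshoot 6 dB → 6/1.5 = 4 dB → -1 dBV.
Stage 2: overshoot 3 dB → 3/8 = 0.375 dB → -3.625 dBV.

-3.625 dBV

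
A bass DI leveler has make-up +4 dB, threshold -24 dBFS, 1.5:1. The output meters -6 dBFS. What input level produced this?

-3 dBFS

Remove make-up: -6 − 4 = -10 dBFS.
Post-compression overshoot = -10 − (-24) = 14 dB.
Before 1.5:1 compression the overshoot was 14 × 1.5 = 21 dB, so input = -24 + 21 = -3 dBFS.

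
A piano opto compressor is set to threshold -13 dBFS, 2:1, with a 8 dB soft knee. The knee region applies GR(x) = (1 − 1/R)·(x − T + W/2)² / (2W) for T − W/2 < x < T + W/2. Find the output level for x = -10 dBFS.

-11.53125 dBFS

x − T + W/2 = -10 − (-13) + 4 = 7.
GR = (1 − 1/2) × 7² / 16 = 0.5 × 49 / 16 = 1.53125 dB.
Output = -10 − 1.53125 = -11.53125 dBFS.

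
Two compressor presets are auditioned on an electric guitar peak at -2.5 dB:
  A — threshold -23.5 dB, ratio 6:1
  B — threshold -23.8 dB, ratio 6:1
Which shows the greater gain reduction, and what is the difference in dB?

A: 21 dB over, compressed to 3.5 dB over, so 17.5 dB of GR.
B: 21.3 dB over, compressed to 3.55 dB over, so 17.75 dB of GR.
Difference: 0.25 dB in favour of B.

B, by 0.25 dB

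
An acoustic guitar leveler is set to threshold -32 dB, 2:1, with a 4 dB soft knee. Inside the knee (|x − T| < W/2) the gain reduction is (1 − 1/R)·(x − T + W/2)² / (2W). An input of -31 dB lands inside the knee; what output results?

x − T + W/2 = -31 − (-32) + 2 = 3.
GR = (1 − 1/2) × 3² / 8 = 0.5 × 9 / 8 = 0.5625 dB.
Output = -31 − 0.5625 = -31.5625 dB.

-31.5625 dB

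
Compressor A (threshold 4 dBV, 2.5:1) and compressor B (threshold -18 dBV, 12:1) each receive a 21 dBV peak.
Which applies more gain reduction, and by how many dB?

B, by 25.55 dB

A: overshoot 17 dB → output overshoot 6.8 dB → GR 10.2 dB.
B: overshoot 39 dB → output overshoot 3.25 dB → GR 35.75 dB.
B applies 25.55 dB more gain reduction.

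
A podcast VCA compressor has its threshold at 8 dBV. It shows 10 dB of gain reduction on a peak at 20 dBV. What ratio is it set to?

6:1

Input overshoot = 20 − 8 = 12 dB.
Output overshoot = 12 − 10 = 2 dB.
Ratio = input overshoot / output overshoot = 12 / 2 = 6.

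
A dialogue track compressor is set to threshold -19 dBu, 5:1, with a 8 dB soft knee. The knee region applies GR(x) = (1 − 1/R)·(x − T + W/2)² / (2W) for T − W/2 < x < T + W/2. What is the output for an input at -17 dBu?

-18.8 dBu

x − T + W/2 = -17 − (-19) + 4 = 6.
GR = (1 − 1/5) × 6² / 16 = 0.8 × 36 / 16 = 1.8 dB.
Output = -17 − 1.8 = -18.8 dBu.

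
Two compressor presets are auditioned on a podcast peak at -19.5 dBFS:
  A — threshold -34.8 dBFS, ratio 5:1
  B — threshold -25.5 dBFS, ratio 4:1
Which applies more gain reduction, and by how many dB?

A, by 7.74 dB

A: GR = 15.3 − 15.3/5 = 12.24 dB.
B: GR = 6 − 6/4 = 4.5 dB.
Difference: 7.74 dB in favour of A.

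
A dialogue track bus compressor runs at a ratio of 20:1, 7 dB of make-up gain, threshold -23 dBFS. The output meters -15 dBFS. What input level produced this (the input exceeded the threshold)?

-3 dBFS

Before make-up, the level was -15 − 7 = -22 dBFS.
Post-compression overshoot = -22 − (-23) = 1 dB.
Input overshoot = R × output overshoot = 20 dB → input = -23 + 20 = -3 dBFS.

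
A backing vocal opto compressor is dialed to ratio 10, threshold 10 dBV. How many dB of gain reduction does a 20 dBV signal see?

9 dB

The signal is 10 dB above threshold.
At 10:1, output sits 10/10 = 1 dB above threshold.
Gain reduction = 10 − 1 = 9 dB.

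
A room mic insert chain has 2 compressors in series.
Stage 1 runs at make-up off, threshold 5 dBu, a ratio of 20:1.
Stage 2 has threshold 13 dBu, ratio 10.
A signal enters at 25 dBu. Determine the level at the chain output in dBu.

6 dBu

Stage 1: overshoot 20 dB → 20/20 = 1 dB → 6 dBu.
Stage 2: 6 dBu ≤ 13 dBu, so stage 2 doesn't engage; output 6 dBu.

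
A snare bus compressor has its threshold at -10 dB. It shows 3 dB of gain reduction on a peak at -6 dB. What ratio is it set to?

4:1

Input overshoot = -6 − (-10) = 4 dB.
Output overshoot = 4 − 3 = 1 dB.
Ratio = input overshoot / output overshoot = 4 / 1 = 4.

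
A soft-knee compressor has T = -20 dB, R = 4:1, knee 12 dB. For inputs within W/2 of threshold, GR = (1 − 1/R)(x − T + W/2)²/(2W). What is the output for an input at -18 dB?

-20 dB

x − T + W/2 = -18 − (-20) + 6 = 8.
GR = (1 − 1/4) × 8² / 24 = 0.75 × 64 / 24 = 2 dB.
Output = -18 − 2 = -20 dB.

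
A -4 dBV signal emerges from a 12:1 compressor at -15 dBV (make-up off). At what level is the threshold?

Input is 12 dB above T (since output overshoot × R = input overshoot: (-15 − T)·12 = -4 − T gives T = -16 dBV).
Check: -16 + (-4 − (-16))/12 = -16 + 1 = -15 dBV. ✓

-16 dBV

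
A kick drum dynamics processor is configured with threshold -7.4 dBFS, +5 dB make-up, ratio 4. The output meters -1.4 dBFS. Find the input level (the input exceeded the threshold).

-3.4 dBFS

Remove make-up: -1.4 − 5 = -6.4 dBFS.
That's 1 dB above the -7.4 dBFS threshold.
Undo the ratio: input overshoot = 1 × 4 = 4 dB, giving input = -3.4 dBFS.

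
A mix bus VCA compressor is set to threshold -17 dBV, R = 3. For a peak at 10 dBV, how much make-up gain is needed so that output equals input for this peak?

18 dB

Without make-up, output = threshold + overshoot/3 = -17 + 9 = -8 dBV.
Gap to target: 18 dB.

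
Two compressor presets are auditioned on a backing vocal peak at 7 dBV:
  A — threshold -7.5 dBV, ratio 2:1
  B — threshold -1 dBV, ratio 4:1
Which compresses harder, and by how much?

A: overshoot 14.5 dB → output overshoot 7.25 dB → GR 7.25 dB.
B: overshoot 8 dB → output overshoot 2 dB → GR 6 dB.
Difference: 1.25 dB in favour of A.

A, by 1.25 dB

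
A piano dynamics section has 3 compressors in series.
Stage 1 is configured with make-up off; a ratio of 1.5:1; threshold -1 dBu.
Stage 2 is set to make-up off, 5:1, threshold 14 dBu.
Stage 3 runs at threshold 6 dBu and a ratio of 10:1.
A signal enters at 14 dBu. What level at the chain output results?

Stage 1: overshoot 15 dB → 15/1.5 = 10 dB → 9 dBu.
Stage 2: 9 dBu is at or below the 14 dBu threshold — no compression; output 9 dBu.
Stage 3: 3 dB above 6 dBu, reduced 10:1 to 0.3 dB above → 6.3 dBu.

6.3 dBu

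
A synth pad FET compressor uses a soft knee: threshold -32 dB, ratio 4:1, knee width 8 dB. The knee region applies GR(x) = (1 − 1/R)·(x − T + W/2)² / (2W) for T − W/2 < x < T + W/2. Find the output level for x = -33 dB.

x − T + W/2 = -33 − (-32) + 4 = 3.
GR = (1 − 1/4) × 3² / 16 = 0.75 × 9 / 16 = 0.421875 dB.
Output = -33 − 0.421875 = -33.421875 dB.

-33.421875 dB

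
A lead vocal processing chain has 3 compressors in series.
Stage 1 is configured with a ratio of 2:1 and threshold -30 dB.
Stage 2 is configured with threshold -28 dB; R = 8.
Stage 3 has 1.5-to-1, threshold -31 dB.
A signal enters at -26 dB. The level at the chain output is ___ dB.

Stage 1: -26 dB is 4 dB over -30 dB; at 2:1 that becomes 2 dB over, giving -28 dB.
Stage 2: below threshold (-28 ≤ -28); passes unchanged; output -28 dB.
Stage 3: overshoot 3 dB → 3/1.5 = 2 dB → -29 dB.

-29 dB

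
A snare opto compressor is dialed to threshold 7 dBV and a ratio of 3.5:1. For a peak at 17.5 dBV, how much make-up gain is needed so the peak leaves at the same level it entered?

7.5 dB

Without make-up, output = threshold + overshoot/3.5 = 7 + 3 = 10 dBV.
Gap to target: 7.5 dB.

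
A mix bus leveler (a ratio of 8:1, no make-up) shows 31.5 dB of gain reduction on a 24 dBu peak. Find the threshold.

-12 dBu

Input is 36 dB above T (since output overshoot × R = input overshoot: (-7.5 − T)·8 = 24 − T gives T = -12 dBu).
Check: -12 + (24 − (-12))/8 = -12 + 4.5 = -7.5 dBu. ✓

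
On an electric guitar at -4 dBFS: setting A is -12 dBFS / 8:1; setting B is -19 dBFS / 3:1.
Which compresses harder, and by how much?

B, by 3 dB

A: GR = 8 − 8/8 = 7 dB.
B: GR = 15 − 15/3 = 10 dB.
B applies 3 dB more gain reduction.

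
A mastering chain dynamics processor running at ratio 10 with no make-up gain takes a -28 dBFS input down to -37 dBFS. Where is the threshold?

-38 dBFS

Input is 10 dB above T (since output overshoot × R = input overshoot: (-37 − T)·10 = -28 − T gives T = -38 dBFS).
Check: -38 + (-28 − (-38))/10 = -38 + 1 = -37 dBFS. ✓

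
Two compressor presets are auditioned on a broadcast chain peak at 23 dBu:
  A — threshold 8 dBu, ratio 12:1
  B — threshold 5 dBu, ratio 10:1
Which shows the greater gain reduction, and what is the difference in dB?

A: GR = 15 − 15/12 = 13.75 dB.
B: GR = 18 − 18/10 = 16.2 dB.
B applies 2.45 dB more gain reduction.

B, by 2.45 dB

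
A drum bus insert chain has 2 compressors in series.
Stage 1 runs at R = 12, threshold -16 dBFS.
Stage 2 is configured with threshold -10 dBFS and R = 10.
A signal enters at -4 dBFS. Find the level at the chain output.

Stage 1: 12 dB above -16 dBFS, reduced 12:1 to 1 dB above → -15 dBFS.
Stage 2: below threshold (-15 ≤ -10); passes unchanged; output -15 dBFS.

-15 dBFS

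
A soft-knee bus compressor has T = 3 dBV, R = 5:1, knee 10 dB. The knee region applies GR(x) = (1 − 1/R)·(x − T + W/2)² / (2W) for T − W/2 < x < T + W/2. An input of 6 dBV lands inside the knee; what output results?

x − T + W/2 = 6 − 3 + 5 = 8.
GR = (1 − 1/5) × 8² / 20 = 0.8 × 64 / 20 = 2.56 dB.
Output = 6 − 2.56 = 3.44 dBV.

3.44 dBV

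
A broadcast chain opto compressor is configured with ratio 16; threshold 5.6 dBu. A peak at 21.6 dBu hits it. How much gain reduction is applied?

15 dB

The signal is 16 dB above threshold.
After 16:1 compression the overshoot becomes 16/16 = 1 dB.
Gain reduction = 16 − 1 = 15 dB.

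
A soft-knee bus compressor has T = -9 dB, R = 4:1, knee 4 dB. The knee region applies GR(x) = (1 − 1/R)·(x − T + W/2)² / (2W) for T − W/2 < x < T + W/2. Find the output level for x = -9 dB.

-9.375 dB

x − T + W/2 = -9 − (-9) + 2 = 2.
GR = (1 − 1/4) × 2² / 8 = 0.75 × 4 / 8 = 0.375 dB.
Output = -9 − 0.375 = -9.375 dB.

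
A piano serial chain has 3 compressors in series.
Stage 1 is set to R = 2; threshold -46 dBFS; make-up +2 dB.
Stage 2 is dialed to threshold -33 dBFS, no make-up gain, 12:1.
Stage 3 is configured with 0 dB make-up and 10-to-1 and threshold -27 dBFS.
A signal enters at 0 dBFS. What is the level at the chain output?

-32 dBFS

Stage 1: 46 dB above -46 dBFS, reduced 2:1 to 23 dB above → -23 dBFS; +2 dB make-up → -21 dBFS.
Stage 2: -21 dBFS is 12 dB over -33 dBFS; at 12:1 that becomes 1 dB over, giving -32 dBFS.
Stage 3: -32 dBFS is at or below the -27 dBFS threshold — no compression; output -32 dBFS.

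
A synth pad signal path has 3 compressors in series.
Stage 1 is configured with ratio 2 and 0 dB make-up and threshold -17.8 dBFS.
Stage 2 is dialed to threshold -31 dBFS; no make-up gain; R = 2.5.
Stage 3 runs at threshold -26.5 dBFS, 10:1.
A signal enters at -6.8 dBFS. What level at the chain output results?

-26.202 dBFS

Stage 1: overshoot 11 dB → 11/2 = 5.5 dB → -12.3 dBFS.
Stage 2: -12.3 dBFS is 18.7 dB over -31 dBFS; at 2.5:1 that becomes 7.48 dB over, giving -23.52 dBFS.
Stage 3: 2.98 dB above -26.5 dBFS, reduced 10:1 to 0.298 dB above → -26.202 dBFS.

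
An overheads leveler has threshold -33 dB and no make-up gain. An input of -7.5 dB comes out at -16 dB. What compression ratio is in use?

Input overshoot = -7.5 − (-33) = 25.5 dB; output overshoot = -16 − (-33) = 17 dB.
Ratio = 25.5 / 17 = 1.5.

1.5:1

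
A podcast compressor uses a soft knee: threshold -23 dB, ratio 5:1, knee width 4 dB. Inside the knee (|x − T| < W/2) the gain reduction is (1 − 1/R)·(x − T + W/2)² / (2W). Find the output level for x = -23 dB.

x − T + W/2 = -23 − (-23) + 2 = 2.
GR = (1 − 1/5) × 2² / 8 = 0.8 × 4 / 8 = 0.4 dB.
Output = -23 − 0.4 = -23.4 dB.

-23.4 dB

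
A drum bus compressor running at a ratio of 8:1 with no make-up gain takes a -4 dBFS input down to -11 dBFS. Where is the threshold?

-12 dBFS

Gain reduction = -4 − (-11) = 7 dB; output overshoot = GR / (R − 1) = 7 / 7 = 1 dB.
Threshold = output − output overshoot = -11 − 1 = -12 dBFS.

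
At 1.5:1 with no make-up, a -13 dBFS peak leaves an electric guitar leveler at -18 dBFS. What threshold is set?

-28 dBFS

Gain reduction = -13 − (-18) = 5 dB; output overshoot = GR / (R − 1) = 5 / 0.5 = 10 dB.
Threshold = output − output overshoot = -18 − 10 = -28 dBFS.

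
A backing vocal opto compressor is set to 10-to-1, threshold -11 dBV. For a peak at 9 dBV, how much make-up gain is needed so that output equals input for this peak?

Overshoot 20 dB → 20/10 = 2 dB after compression, so the compressed level is -11 + 2 = -9 dBV.
Make-up = target − compressed = 9 − (-9) = 18 dB.

18 dB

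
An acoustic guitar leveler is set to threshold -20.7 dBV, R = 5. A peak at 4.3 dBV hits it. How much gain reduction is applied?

20 dB

Overshoot = 4.3 − (-20.7) = 25 dB.
At 5:1, output sits 25/5 = 5 dB above threshold.
GR = overshoot in − overshoot out = 25 − 5 = 20 dB.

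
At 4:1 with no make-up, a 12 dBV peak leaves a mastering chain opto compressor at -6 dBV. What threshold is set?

Let T be the threshold. Output overshoot = (input overshoot)/R, so -6 − T = (12 − T)/4.
4·(-6 − T) = 12 − T → 3·T = -24 − 12 = -36.
T = -36/3 = -12 dBV.

-12 dBV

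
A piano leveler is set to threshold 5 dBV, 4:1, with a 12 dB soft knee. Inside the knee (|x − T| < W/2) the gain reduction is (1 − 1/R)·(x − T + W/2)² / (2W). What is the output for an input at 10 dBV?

6.21875 dBV

x − T + W/2 = 10 − 5 + 6 = 11.
GR = (1 − 1/4) × 11² / 24 = 0.75 × 121 / 24 = 3.78125 dB.
Output = 10 − 3.78125 = 6.21875 dBV.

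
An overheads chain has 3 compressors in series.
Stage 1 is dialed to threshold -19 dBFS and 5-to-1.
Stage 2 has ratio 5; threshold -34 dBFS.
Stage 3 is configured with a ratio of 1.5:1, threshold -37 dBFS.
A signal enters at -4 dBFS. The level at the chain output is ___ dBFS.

-32.6 dBFS

Stage 1: 15 dB above -19 dBFS, reduced 5:1 to 3 dB above → -16 dBFS.
Stage 2: -16 dBFS is 18 dB over -34 dBFS; at 5:1 that becomes 3.6 dB over, giving -30.4 dBFS.
Stage 3: -30.4 dBFS is 6.6 dB over -37 dBFS; at 1.5:1 that becomes 4.4 dB over, giving -32.6 dBFS.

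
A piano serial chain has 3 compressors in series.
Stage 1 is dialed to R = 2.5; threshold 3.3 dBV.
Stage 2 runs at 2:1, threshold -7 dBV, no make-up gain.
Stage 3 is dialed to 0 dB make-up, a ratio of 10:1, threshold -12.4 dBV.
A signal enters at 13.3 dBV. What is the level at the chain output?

-11.145 dBV

Stage 1: overshoot 10 dB → 10/2.5 = 4 dB → 7.3 dBV.
Stage 2: 7.3 dBV is 14.3 dB over -7 dBV; at 2:1 that becomes 7.15 dB over, giving 0.15 dBV.
Stage 3: 0.15 dBV is 12.55 dB over -12.4 dBV; at 10:1 that becomes 1.255 dB over, giving -11.145 dBV.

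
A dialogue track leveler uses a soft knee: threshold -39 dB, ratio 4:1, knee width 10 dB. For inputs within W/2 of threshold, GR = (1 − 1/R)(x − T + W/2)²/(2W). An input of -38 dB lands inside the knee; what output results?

-39.35 dB

x − T + W/2 = -38 − (-39) + 5 = 6.
GR = (1 − 1/4) × 6² / 20 = 0.75 × 36 / 20 = 1.35 dB.
Output = -38 − 1.35 = -39.35 dB.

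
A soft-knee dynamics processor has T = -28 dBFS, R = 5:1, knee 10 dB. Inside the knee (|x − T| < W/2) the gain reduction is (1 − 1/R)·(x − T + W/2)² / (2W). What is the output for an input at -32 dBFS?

-32.04 dBFS

x − T + W/2 = -32 − (-28) + 5 = 1.
GR = (1 − 1/5) × 1² / 20 = 0.8 × 1 / 20 = 0.04 dB.
Output = -32 − 0.04 = -32.04 dBFS.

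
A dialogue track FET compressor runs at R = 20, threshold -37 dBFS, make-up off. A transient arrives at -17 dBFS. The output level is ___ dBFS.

-36 dBFS

The input is 20 dB above the -37 dBFS threshold.
The 20 dB excess becomes 1 dB after 20:1 reduction.
Output = -37 + 1 = -36 dBFS.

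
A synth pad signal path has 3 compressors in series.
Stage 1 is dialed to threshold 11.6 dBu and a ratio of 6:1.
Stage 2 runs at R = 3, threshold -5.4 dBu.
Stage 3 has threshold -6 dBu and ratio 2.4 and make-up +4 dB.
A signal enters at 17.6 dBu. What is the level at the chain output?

Stage 1: 6 dB above 11.6 dBu, reduced 6:1 to 1 dB above → 12.6 dBu.
Stage 2: overshoot 18 dB → 18/3 = 6 dB → 0.6 dBu.
Stage 3: 0.6 dBu is 6.6 dB over -6 dBu; at 2.4:1 that becomes 2.75 dB over, giving -3.25 dBu; +4 dB make-up → 0.75 dBu.

0.75 dBu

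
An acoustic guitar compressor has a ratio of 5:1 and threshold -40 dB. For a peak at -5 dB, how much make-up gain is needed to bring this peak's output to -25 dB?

Without make-up, output = threshold + overshoot/5 = -40 + 7 = -33 dB.
Gap to target: 8 dB.

8 dB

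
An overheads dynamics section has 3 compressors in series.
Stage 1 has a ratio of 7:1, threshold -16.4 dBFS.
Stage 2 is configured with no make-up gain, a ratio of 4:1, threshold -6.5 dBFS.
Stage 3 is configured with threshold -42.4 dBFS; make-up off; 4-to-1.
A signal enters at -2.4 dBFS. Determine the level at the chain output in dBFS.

Stage 1: 14 dB above -16.4 dBFS, reduced 7:1 to 2 dB above → -14.4 dBFS.
Stage 2: -14.4 dBFS is at or below the -6.5 dBFS threshold — no compression; output -14.4 dBFS.
Stage 3: overshoot 28 dB → 28/4 = 7 dB → -35.4 dBFS.

-35.4 dBFS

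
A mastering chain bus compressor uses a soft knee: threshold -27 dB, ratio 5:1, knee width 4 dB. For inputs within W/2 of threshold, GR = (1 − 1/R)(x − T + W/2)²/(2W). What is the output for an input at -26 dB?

x − T + W/2 = -26 − (-27) + 2 = 3.
GR = (1 − 1/5) × 3² / 8 = 0.8 × 9 / 8 = 0.9 dB.
Output = -26 − 0.9 = -26.9 dB.

-26.9 dB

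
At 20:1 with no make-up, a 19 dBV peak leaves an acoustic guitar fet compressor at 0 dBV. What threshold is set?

-1 dBV

Let T be the threshold. Output overshoot = (input overshoot)/R, so 0 − T = (19 − T)/20.
20·(0 − T) = 19 − T → 19·T = 0 − 19 = -19.
T = -19/19 = -1 dBV.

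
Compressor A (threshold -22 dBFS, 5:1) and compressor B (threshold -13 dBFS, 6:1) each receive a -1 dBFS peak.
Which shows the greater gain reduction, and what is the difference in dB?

A, by 6.8 dB

A: 21 dB over, compressed to 4.2 dB over, so 16.8 dB of GR.
B: 12 dB over, compressed to 2 dB over, so 10 dB of GR.
A reduces 6.8 dB more.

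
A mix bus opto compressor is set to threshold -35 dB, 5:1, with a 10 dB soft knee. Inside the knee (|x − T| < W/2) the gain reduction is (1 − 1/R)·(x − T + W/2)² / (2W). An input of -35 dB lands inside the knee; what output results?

-36 dB

x − T + W/2 = -35 − (-35) + 5 = 5.
GR = (1 − 1/5) × 5² / 20 = 0.8 × 25 / 20 = 1 dB.
Output = -35 − 1 = -36 dB.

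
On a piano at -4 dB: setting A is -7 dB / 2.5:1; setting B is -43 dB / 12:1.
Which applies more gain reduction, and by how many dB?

B, by 33.95 dB

A: 3 dB over, compressed to 1.2 dB over, so 1.8 dB of GR.
B: 39 dB over, compressed to 3.25 dB over, so 35.75 dB of GR.
Difference: 33.95 dB in favour of B.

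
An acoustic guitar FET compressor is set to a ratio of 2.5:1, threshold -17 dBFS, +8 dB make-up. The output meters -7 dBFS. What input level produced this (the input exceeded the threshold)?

-12 dBFS

Stripping the +8 dB make-up gives -15 dBFS at the gain stage.
Post-compression overshoot = -15 − (-17) = 2 dB.
Undo the ratio: input overshoot = 2 × 2.5 = 5 dB, giving input = -12 dBFS.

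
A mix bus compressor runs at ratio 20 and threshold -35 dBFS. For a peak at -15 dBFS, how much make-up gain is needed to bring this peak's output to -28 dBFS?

Overshoot 20 dB → 20/20 = 1 dB after compression, so the compressed level is -35 + 1 = -34 dBFS.
Make-up = target − compressed = -28 − (-34) = 6 dB.

6 dB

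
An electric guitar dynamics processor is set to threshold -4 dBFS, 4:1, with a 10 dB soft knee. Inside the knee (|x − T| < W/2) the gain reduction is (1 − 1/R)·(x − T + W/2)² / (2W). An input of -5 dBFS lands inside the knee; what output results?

x − T + W/2 = -5 − (-4) + 5 = 4.
GR = (1 − 1/4) × 4² / 20 = 0.75 × 16 / 20 = 0.6 dB.
Output = -5 − 0.6 = -5.6 dBFS.

-5.6 dBFS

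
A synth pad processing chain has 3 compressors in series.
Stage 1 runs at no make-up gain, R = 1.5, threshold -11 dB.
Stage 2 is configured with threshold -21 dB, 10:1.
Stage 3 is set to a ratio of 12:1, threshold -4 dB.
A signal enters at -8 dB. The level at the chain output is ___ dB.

-19.8 dB

Stage 1: 3 dB above -11 dB, reduced 1.5:1 to 2 dB above → -9 dB.
Stage 2: -9 dB is 12 dB over -21 dB; at 10:1 that becomes 1.2 dB over, giving -19.8 dB.
Stage 3: below threshold (-19.8 ≤ -4); passes unchanged; output -19.8 dB.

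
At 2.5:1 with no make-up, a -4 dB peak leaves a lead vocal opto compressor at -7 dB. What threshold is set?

Let T be the threshold. Output overshoot = (input overshoot)/R, so -7 − T = (-4 − T)/2.5.
2.5·(-7 − T) = -4 − T → 1.5·T = -17.5 − (-4) = -13.5.
T = -13.5/1.5 = -9 dB.

-9 dB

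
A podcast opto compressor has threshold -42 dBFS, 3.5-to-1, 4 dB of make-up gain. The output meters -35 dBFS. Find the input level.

Remove make-up: -35 − 4 = -39 dBFS.
That's 3 dB above the -42 dBFS threshold.
Before 3.5:1 compression the overshoot was 3 × 3.5 = 10.5 dB, so input = -42 + 10.5 = -31.5 dBFS.

-31.5 dBFS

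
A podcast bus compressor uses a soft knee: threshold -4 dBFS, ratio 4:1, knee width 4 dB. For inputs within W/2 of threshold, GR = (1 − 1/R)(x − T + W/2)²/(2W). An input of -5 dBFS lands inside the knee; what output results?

-5.09375 dBFS

x − T + W/2 = -5 − (-4) + 2 = 1.
GR = (1 − 1/4) × 1² / 8 = 0.75 × 1 / 8 = 0.09375 dB.
Output = -5 − 0.09375 = -5.09375 dBFS.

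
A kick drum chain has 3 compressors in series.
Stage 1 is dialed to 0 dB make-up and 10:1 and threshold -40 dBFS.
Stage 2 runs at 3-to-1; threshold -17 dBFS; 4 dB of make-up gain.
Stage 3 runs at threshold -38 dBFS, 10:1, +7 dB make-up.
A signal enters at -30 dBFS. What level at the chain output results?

Stage 1: overshoot 10 dB → 10/10 = 1 dB → -39 dBFS.
Stage 2: -39 dBFS ≤ -17 dBFS, so stage 2 doesn't engage; make-up brings it to -35 dBFS.
Stage 3: -35 dBFS is 3 dB over -38 dBFS; at 10:1 that becomes 0.3 dB over, giving -37.7 dBFS; +7 dB make-up → -30.7 dBFS.

-30.7 dBFS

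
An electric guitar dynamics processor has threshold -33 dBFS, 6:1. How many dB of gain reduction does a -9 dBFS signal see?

20 dB

-9 dBFS exceeds the threshold by 24 dB.
At 6:1, output sits 24/6 = 4 dB above threshold.
Gain reduction = 24 − 4 = 20 dB.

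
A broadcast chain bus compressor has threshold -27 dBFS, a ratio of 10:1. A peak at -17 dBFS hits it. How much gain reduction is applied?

9 dB

The signal is 10 dB above threshold.
A 10:1 ratio leaves 1 dB of that excess.
GR = overshoot in − overshoot out = 10 − 1 = 9 dB.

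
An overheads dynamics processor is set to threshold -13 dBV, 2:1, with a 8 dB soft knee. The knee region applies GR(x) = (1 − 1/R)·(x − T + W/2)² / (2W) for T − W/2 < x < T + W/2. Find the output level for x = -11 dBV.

-12.125 dBV

x − T + W/2 = -11 − (-13) + 4 = 6.
GR = (1 − 1/2) × 6² / 16 = 0.5 × 36 / 16 = 1.125 dB.
Output = -11 − 1.125 = -12.125 dBV.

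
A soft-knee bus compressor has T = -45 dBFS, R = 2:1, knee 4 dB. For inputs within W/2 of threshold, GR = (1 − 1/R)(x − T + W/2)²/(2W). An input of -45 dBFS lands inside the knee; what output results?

x − T + W/2 = -45 − (-45) + 2 = 2.
GR = (1 − 1/2) × 2² / 8 = 0.5 × 4 / 8 = 0.25 dB.
Output = -45 − 0.25 = -45.25 dBFS.

-45.25 dBFS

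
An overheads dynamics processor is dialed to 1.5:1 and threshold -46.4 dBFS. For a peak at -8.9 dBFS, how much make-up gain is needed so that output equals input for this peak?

The peak compresses to -46.4 + 37.5/1.5 = -21.4 dBFS.
To reach -8.9 dBFS requires -8.9 − (-21.4) = 12.5 dB of make-up.

12.5 dB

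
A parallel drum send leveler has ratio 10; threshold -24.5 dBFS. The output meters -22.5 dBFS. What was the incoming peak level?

The compressed level sits -22.5 − (-24.5) = 2 dB over threshold.
Before 10:1 compression the overshoot was 2 × 10 = 20 dB, so input = -24.5 + 20 = -4.5 dBFS.

-4.5 dBFS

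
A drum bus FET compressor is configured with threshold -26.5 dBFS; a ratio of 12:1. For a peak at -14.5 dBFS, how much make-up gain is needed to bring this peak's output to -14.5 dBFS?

11 dB

Without make-up, output = threshold + overshoot/12 = -26.5 + 1 = -25.5 dBFS.
Gap to target: 11 dB.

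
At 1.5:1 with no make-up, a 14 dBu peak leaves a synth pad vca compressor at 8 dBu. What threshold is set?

-4 dBu

Gain reduction = 14 − 8 = 6 dB; output overshoot = GR / (R − 1) = 6 / 0.5 = 12 dB.
Threshold = output − output overshoot = 8 − 12 = -4 dBu.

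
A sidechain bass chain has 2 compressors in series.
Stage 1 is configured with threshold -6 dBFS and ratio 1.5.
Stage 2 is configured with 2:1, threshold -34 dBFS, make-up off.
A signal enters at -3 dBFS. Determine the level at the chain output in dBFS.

Stage 1: -3 dBFS is 3 dB over -6 dBFS; at 1.5:1 that becomes 2 dB over, giving -4 dBFS.
Stage 2: overshoot 30 dB → 30/2 = 15 dB → -19 dBFS.

-19 dBFS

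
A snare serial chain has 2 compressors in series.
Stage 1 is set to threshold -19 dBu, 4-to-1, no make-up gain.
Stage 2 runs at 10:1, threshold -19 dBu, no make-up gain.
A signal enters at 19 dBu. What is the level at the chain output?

Stage 1: overshoot 38 dB → 38/4 = 9.5 dB → -9.5 dBu.
Stage 2: -9.5 dBu is 9.5 dB over -19 dBu; at 10:1 that becomes 0.95 dB over, giving -18.05 dBu.

-18.05 dBu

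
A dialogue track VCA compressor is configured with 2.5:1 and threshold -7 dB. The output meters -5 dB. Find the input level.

-2 dB

The compressed level sits -5 − (-7) = 2 dB over threshold.
Undo the ratio: input overshoot = 2 × 2.5 = 5 dB, giving input = -2 dB.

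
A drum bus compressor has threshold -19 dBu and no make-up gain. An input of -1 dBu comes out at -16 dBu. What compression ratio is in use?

Input overshoot = -1 − (-19) = 18 dB; output overshoot = -16 − (-19) = 3 dB.
Ratio = 18 / 3 = 6.

6:1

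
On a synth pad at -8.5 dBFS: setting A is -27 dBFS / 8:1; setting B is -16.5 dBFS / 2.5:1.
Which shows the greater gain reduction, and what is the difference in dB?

A: overshoot 18.5 dB → output overshoot 2.3125 dB → GR 16.1875 dB.
B: overshoot 8 dB → output overshoot 3.2 dB → GR 4.8 dB.
Difference: 11.3875 dB in favour of A.

A, by 11.3875 dB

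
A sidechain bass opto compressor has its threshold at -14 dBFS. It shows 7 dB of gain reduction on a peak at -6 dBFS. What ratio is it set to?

8:1

Input overshoot = -6 − (-14) = 8 dB.
Output overshoot = 8 − 7 = 1 dB.
Ratio = input overshoot / output overshoot = 8 / 1 = 8.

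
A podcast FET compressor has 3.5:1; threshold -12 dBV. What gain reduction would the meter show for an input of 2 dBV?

10 dB

Overshoot = 2 − (-12) = 14 dB.
After 3.5:1 compression the overshoot becomes 14/3.5 = 4 dB.
Gain reduction = 14 − 4 = 10 dB.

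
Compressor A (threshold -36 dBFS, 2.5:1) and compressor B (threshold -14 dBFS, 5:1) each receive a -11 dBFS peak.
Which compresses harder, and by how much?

A, by 12.6 dB

A: GR = 25 − 25/2.5 = 15 dB.
B: GR = 3 − 3/5 = 2.4 dB.
Difference: 12.6 dB in favour of A.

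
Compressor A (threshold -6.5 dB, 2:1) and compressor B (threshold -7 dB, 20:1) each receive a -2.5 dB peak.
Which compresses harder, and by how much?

A: overshoot 4 dB → output overshoot 2 dB → GR 2 dB.
B: overshoot 4.5 dB → output overshoot 0.225 dB → GR 4.275 dB.
B reduces 2.275 dB more.

B, by 2.275 dB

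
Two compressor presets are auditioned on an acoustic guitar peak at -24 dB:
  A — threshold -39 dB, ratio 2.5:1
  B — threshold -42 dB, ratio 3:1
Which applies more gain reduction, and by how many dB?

A: GR = 15 − 15/2.5 = 9 dB.
B: GR = 18 − 18/3 = 12 dB.
Difference: 3 dB in favour of B.

B, by 3 dB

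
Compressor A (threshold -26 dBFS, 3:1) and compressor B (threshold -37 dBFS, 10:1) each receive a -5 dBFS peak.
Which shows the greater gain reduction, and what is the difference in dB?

B, by 14.8 dB

A: 21 dB over, compressed to 7 dB over, so 14 dB of GR.
B: 32 dB over, compressed to 3.2 dB over, so 28.8 dB of GR.
Difference: 14.8 dB in favour of B.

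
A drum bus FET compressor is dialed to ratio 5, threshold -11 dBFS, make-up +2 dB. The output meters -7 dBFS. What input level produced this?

Before make-up, the level was -7 − 2 = -9 dBFS.
The compressed level sits -9 − (-11) = 2 dB over threshold.
Input overshoot = R × output overshoot = 10 dB → input = -11 + 10 = -1 dBFS.

-1 dBFS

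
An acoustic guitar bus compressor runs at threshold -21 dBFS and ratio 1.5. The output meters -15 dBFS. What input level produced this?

-12 dBFS

The compressed level sits -15 − (-21) = 6 dB over threshold.
Input overshoot = R × output overshoot = 9 dB → input = -21 + 9 = -12 dBFS.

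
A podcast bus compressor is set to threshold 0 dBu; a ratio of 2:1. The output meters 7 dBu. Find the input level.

14 dBu

That's 7 dB above the 0 dBu threshold.
Input overshoot = R × output overshoot = 14 dB → input = 0 + 14 = 14 dBu.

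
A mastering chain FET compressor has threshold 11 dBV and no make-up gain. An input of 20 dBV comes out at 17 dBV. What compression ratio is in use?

1.5:1

Input overshoot = 20 − 11 = 9 dB; output overshoot = 17 − 11 = 6 dB.
Ratio = 9 / 6 = 1.5.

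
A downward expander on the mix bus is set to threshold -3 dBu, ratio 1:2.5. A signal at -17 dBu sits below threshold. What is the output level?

Below threshold, a 1:2.5 expander applies gain = (2.5−1)×(T − x) of attenuation.
(2.5−1) × 14 = 21 dB, so output = -17 − 21 = -38 dBu.

-38 dBu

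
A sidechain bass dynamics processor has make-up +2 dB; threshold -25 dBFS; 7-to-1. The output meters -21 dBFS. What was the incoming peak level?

-11 dBFS

Before make-up, the level was -21 − 2 = -23 dBFS.
Post-compression overshoot = -23 − (-25) = 2 dB.
Undo the ratio: input overshoot = 2 × 7 = 14 dB, giving input = -11 dBFS.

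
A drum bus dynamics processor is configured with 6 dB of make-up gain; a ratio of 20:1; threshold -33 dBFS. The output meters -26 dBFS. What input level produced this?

Stripping the +6 dB make-up gives -32 dBFS at the gain stage.
The compressed level sits -32 − (-33) = 1 dB over threshold.
Input overshoot = R × output overshoot = 20 dB → input = -33 + 20 = -13 dBFS.

-13 dBFS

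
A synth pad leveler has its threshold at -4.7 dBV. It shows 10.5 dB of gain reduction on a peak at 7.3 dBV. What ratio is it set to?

8:1

Input overshoot = 7.3 − (-4.7) = 12 dB.
Output overshoot = 12 − 10.5 = 1.5 dB.
Ratio = input overshoot / output overshoot = 12 / 1.5 = 8.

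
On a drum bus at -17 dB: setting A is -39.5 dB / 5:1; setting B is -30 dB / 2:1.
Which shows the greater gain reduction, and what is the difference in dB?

A: 22.5 dB over, compressed to 4.5 dB over, so 18 dB of GR.
B: 13 dB over, compressed to 6.5 dB over, so 6.5 dB of GR.
A reduces 11.5 dB more.

A, by 11.5 dB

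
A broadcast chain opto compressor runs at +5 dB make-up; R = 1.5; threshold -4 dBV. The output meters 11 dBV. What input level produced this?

11 dBV

Remove make-up: 11 − 5 = 6 dBV.
The compressed level sits 6 − (-4) = 10 dB over threshold.
Before 1.5:1 compression the overshoot was 10 × 1.5 = 15 dB, so input = -4 + 15 = 11 dBV.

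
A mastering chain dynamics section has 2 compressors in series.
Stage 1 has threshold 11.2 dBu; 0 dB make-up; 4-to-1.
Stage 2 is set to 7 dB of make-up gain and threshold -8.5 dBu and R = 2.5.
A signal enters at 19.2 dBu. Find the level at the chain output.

7.18 dBu

Stage 1: overshoot 8 dB → 8/4 = 2 dB → 13.2 dBu.
Stage 2: 21.7 dB above -8.5 dBu, reduced 2.5:1 to 8.68 dB above → 0.18 dBu; +7 dB make-up → 7.18 dBu.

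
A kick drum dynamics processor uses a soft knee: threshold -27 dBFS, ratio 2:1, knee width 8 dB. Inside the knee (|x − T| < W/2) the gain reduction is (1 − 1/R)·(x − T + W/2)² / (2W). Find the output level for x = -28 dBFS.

-28.28125 dBFS

x − T + W/2 = -28 − (-27) + 4 = 3.
GR = (1 − 1/2) × 3² / 16 = 0.5 × 9 / 16 = 0.28125 dB.
Output = -28 − 0.28125 = -28.28125 dBFS.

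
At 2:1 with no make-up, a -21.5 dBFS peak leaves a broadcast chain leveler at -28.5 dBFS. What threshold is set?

-35.5 dBFS

Gain reduction = -21.5 − (-28.5) = 7 dB; output overshoot = GR / (R − 1) = 7 / 1 = 7 dB.
Threshold = output − output overshoot = -28.5 − 7 = -35.5 dBFS.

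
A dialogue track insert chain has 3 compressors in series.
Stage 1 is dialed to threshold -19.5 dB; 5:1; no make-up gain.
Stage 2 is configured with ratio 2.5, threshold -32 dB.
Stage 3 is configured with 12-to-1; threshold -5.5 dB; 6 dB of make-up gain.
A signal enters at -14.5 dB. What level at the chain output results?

Stage 1: overshoot 5 dB → 5/5 = 1 dB → -18.5 dB.
Stage 2: -18.5 dB is 13.5 dB over -32 dB; at 2.5:1 that becomes 5.4 dB over, giving -26.6 dB.
Stage 3: -26.6 dB ≤ -5.5 dB, so stage 3 doesn't engage; make-up brings it to -20.6 dB.

-20.6 dB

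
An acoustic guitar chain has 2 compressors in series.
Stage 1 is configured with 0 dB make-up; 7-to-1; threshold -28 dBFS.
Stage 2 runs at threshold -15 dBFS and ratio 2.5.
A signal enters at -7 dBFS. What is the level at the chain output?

-25 dBFS

Stage 1: overshoot 21 dB → 21/7 = 3 dB → -25 dBFS.
Stage 2: -25 dBFS is at or below the -15 dBFS threshold — no compression; output -25 dBFS.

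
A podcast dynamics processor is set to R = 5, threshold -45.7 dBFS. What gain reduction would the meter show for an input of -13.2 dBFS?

Overshoot = -13.2 − (-45.7) = 32.5 dB.
A 5:1 ratio leaves 6.5 dB of that excess.
Gain reduction = 32.5 − 6.5 = 26 dB.

26 dB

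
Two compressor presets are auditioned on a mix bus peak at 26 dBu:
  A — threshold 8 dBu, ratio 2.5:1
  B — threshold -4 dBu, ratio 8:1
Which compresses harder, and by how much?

B, by 15.45 dB

A: 18 dB over, compressed to 7.2 dB over, so 10.8 dB of GR.
B: 30 dB over, compressed to 3.75 dB over, so 26.25 dB of GR.
B reduces 15.45 dB more.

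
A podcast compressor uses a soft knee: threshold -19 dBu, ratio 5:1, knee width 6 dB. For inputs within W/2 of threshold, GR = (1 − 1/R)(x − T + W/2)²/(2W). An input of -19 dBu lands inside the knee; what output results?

x − T + W/2 = -19 − (-19) + 3 = 3.
GR = (1 − 1/5) × 3² / 12 = 0.8 × 9 / 12 = 0.6 dB.
Output = -19 − 0.6 = -19.6 dBu.

-19.6 dBu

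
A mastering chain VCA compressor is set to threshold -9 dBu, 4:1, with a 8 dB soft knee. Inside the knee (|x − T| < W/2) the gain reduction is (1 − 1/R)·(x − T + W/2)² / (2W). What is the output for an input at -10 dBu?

x − T + W/2 = -10 − (-9) + 4 = 3.
GR = (1 − 1/4) × 3² / 16 = 0.75 × 9 / 16 = 0.421875 dB.
Output = -10 − 0.421875 = -10.421875 dBu.

-10.421875 dBu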